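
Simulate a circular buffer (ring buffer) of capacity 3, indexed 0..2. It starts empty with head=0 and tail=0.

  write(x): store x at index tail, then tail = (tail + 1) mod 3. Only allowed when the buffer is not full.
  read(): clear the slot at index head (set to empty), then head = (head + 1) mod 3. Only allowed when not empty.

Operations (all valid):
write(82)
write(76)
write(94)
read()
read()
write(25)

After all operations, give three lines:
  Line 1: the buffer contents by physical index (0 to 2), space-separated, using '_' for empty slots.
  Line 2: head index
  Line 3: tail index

Answer: 25 _ 94
2
1

Derivation:
write(82): buf=[82 _ _], head=0, tail=1, size=1
write(76): buf=[82 76 _], head=0, tail=2, size=2
write(94): buf=[82 76 94], head=0, tail=0, size=3
read(): buf=[_ 76 94], head=1, tail=0, size=2
read(): buf=[_ _ 94], head=2, tail=0, size=1
write(25): buf=[25 _ 94], head=2, tail=1, size=2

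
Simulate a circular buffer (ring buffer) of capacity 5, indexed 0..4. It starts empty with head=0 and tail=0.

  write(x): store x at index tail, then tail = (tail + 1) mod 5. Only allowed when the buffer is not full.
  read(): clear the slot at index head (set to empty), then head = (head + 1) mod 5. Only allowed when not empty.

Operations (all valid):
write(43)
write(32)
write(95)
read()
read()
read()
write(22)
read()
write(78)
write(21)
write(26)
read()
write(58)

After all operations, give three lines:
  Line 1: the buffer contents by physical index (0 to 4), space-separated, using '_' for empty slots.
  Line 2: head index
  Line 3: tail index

Answer: 21 26 58 _ _
0
3

Derivation:
write(43): buf=[43 _ _ _ _], head=0, tail=1, size=1
write(32): buf=[43 32 _ _ _], head=0, tail=2, size=2
write(95): buf=[43 32 95 _ _], head=0, tail=3, size=3
read(): buf=[_ 32 95 _ _], head=1, tail=3, size=2
read(): buf=[_ _ 95 _ _], head=2, tail=3, size=1
read(): buf=[_ _ _ _ _], head=3, tail=3, size=0
write(22): buf=[_ _ _ 22 _], head=3, tail=4, size=1
read(): buf=[_ _ _ _ _], head=4, tail=4, size=0
write(78): buf=[_ _ _ _ 78], head=4, tail=0, size=1
write(21): buf=[21 _ _ _ 78], head=4, tail=1, size=2
write(26): buf=[21 26 _ _ 78], head=4, tail=2, size=3
read(): buf=[21 26 _ _ _], head=0, tail=2, size=2
write(58): buf=[21 26 58 _ _], head=0, tail=3, size=3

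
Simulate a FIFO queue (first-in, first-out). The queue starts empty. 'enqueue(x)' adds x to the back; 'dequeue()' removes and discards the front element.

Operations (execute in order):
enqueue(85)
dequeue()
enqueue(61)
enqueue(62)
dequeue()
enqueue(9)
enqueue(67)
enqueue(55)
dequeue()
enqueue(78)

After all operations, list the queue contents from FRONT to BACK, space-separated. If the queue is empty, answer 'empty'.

Answer: 9 67 55 78

Derivation:
enqueue(85): [85]
dequeue(): []
enqueue(61): [61]
enqueue(62): [61, 62]
dequeue(): [62]
enqueue(9): [62, 9]
enqueue(67): [62, 9, 67]
enqueue(55): [62, 9, 67, 55]
dequeue(): [9, 67, 55]
enqueue(78): [9, 67, 55, 78]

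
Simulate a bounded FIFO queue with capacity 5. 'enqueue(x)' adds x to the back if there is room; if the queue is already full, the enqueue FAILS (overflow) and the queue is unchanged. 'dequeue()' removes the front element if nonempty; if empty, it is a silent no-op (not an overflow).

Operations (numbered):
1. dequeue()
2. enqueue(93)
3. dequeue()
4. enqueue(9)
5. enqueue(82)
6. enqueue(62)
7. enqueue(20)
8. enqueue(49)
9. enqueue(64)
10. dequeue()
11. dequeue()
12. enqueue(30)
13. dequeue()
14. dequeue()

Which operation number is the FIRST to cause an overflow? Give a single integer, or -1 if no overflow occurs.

Answer: 9

Derivation:
1. dequeue(): empty, no-op, size=0
2. enqueue(93): size=1
3. dequeue(): size=0
4. enqueue(9): size=1
5. enqueue(82): size=2
6. enqueue(62): size=3
7. enqueue(20): size=4
8. enqueue(49): size=5
9. enqueue(64): size=5=cap → OVERFLOW (fail)
10. dequeue(): size=4
11. dequeue(): size=3
12. enqueue(30): size=4
13. dequeue(): size=3
14. dequeue(): size=2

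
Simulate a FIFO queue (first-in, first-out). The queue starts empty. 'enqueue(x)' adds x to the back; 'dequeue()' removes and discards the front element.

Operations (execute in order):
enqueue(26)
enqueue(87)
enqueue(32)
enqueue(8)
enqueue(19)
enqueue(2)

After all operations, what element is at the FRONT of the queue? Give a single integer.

Answer: 26

Derivation:
enqueue(26): queue = [26]
enqueue(87): queue = [26, 87]
enqueue(32): queue = [26, 87, 32]
enqueue(8): queue = [26, 87, 32, 8]
enqueue(19): queue = [26, 87, 32, 8, 19]
enqueue(2): queue = [26, 87, 32, 8, 19, 2]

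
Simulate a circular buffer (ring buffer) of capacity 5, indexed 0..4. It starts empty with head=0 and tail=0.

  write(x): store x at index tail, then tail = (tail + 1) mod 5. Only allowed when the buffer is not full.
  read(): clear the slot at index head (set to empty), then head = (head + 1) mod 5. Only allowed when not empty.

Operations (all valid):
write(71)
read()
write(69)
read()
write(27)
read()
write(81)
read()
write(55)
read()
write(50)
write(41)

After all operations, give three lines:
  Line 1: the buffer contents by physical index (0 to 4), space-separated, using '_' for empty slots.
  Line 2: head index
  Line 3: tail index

write(71): buf=[71 _ _ _ _], head=0, tail=1, size=1
read(): buf=[_ _ _ _ _], head=1, tail=1, size=0
write(69): buf=[_ 69 _ _ _], head=1, tail=2, size=1
read(): buf=[_ _ _ _ _], head=2, tail=2, size=0
write(27): buf=[_ _ 27 _ _], head=2, tail=3, size=1
read(): buf=[_ _ _ _ _], head=3, tail=3, size=0
write(81): buf=[_ _ _ 81 _], head=3, tail=4, size=1
read(): buf=[_ _ _ _ _], head=4, tail=4, size=0
write(55): buf=[_ _ _ _ 55], head=4, tail=0, size=1
read(): buf=[_ _ _ _ _], head=0, tail=0, size=0
write(50): buf=[50 _ _ _ _], head=0, tail=1, size=1
write(41): buf=[50 41 _ _ _], head=0, tail=2, size=2

Answer: 50 41 _ _ _
0
2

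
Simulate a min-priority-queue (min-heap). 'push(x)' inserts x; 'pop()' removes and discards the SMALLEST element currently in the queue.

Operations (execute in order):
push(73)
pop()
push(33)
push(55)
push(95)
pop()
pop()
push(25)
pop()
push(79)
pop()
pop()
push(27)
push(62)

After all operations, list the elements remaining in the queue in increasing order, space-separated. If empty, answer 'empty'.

push(73): heap contents = [73]
pop() → 73: heap contents = []
push(33): heap contents = [33]
push(55): heap contents = [33, 55]
push(95): heap contents = [33, 55, 95]
pop() → 33: heap contents = [55, 95]
pop() → 55: heap contents = [95]
push(25): heap contents = [25, 95]
pop() → 25: heap contents = [95]
push(79): heap contents = [79, 95]
pop() → 79: heap contents = [95]
pop() → 95: heap contents = []
push(27): heap contents = [27]
push(62): heap contents = [27, 62]

Answer: 27 62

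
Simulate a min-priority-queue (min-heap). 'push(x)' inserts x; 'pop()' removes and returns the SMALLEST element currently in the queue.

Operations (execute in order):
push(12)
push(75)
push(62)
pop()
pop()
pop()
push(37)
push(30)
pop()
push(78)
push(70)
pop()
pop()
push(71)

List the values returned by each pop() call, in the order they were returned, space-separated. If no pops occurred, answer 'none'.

Answer: 12 62 75 30 37 70

Derivation:
push(12): heap contents = [12]
push(75): heap contents = [12, 75]
push(62): heap contents = [12, 62, 75]
pop() → 12: heap contents = [62, 75]
pop() → 62: heap contents = [75]
pop() → 75: heap contents = []
push(37): heap contents = [37]
push(30): heap contents = [30, 37]
pop() → 30: heap contents = [37]
push(78): heap contents = [37, 78]
push(70): heap contents = [37, 70, 78]
pop() → 37: heap contents = [70, 78]
pop() → 70: heap contents = [78]
push(71): heap contents = [71, 78]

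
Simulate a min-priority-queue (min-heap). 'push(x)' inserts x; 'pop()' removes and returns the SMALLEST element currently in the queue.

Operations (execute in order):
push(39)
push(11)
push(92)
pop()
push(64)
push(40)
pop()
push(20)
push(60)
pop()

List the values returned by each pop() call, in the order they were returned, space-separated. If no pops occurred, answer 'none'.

push(39): heap contents = [39]
push(11): heap contents = [11, 39]
push(92): heap contents = [11, 39, 92]
pop() → 11: heap contents = [39, 92]
push(64): heap contents = [39, 64, 92]
push(40): heap contents = [39, 40, 64, 92]
pop() → 39: heap contents = [40, 64, 92]
push(20): heap contents = [20, 40, 64, 92]
push(60): heap contents = [20, 40, 60, 64, 92]
pop() → 20: heap contents = [40, 60, 64, 92]

Answer: 11 39 20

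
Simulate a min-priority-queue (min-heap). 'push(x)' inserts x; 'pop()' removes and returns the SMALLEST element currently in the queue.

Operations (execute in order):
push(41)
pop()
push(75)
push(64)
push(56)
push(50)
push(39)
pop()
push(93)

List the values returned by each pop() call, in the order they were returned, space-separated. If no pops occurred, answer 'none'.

push(41): heap contents = [41]
pop() → 41: heap contents = []
push(75): heap contents = [75]
push(64): heap contents = [64, 75]
push(56): heap contents = [56, 64, 75]
push(50): heap contents = [50, 56, 64, 75]
push(39): heap contents = [39, 50, 56, 64, 75]
pop() → 39: heap contents = [50, 56, 64, 75]
push(93): heap contents = [50, 56, 64, 75, 93]

Answer: 41 39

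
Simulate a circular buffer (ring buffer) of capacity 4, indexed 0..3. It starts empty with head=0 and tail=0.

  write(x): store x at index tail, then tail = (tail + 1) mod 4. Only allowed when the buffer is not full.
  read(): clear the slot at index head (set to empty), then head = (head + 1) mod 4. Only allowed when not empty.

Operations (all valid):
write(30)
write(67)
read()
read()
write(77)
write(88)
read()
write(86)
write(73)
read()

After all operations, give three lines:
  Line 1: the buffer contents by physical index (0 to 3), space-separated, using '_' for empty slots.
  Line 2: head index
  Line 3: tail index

write(30): buf=[30 _ _ _], head=0, tail=1, size=1
write(67): buf=[30 67 _ _], head=0, tail=2, size=2
read(): buf=[_ 67 _ _], head=1, tail=2, size=1
read(): buf=[_ _ _ _], head=2, tail=2, size=0
write(77): buf=[_ _ 77 _], head=2, tail=3, size=1
write(88): buf=[_ _ 77 88], head=2, tail=0, size=2
read(): buf=[_ _ _ 88], head=3, tail=0, size=1
write(86): buf=[86 _ _ 88], head=3, tail=1, size=2
write(73): buf=[86 73 _ 88], head=3, tail=2, size=3
read(): buf=[86 73 _ _], head=0, tail=2, size=2

Answer: 86 73 _ _
0
2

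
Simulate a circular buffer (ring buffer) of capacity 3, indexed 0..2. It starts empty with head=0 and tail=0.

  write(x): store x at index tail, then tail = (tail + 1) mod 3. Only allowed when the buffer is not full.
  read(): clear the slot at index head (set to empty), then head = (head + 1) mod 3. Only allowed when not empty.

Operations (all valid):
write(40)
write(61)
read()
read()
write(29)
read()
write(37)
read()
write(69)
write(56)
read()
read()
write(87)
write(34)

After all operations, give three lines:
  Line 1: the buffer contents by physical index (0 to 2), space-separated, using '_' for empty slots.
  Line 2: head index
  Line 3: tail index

Answer: 87 34 _
0
2

Derivation:
write(40): buf=[40 _ _], head=0, tail=1, size=1
write(61): buf=[40 61 _], head=0, tail=2, size=2
read(): buf=[_ 61 _], head=1, tail=2, size=1
read(): buf=[_ _ _], head=2, tail=2, size=0
write(29): buf=[_ _ 29], head=2, tail=0, size=1
read(): buf=[_ _ _], head=0, tail=0, size=0
write(37): buf=[37 _ _], head=0, tail=1, size=1
read(): buf=[_ _ _], head=1, tail=1, size=0
write(69): buf=[_ 69 _], head=1, tail=2, size=1
write(56): buf=[_ 69 56], head=1, tail=0, size=2
read(): buf=[_ _ 56], head=2, tail=0, size=1
read(): buf=[_ _ _], head=0, tail=0, size=0
write(87): buf=[87 _ _], head=0, tail=1, size=1
write(34): buf=[87 34 _], head=0, tail=2, size=2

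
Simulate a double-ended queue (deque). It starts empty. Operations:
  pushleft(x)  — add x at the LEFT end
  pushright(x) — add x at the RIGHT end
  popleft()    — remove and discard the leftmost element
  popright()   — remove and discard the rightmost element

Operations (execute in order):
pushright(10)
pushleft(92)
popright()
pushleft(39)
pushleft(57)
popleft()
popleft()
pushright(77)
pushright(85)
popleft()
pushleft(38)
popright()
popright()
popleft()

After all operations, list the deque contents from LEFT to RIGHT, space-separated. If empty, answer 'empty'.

pushright(10): [10]
pushleft(92): [92, 10]
popright(): [92]
pushleft(39): [39, 92]
pushleft(57): [57, 39, 92]
popleft(): [39, 92]
popleft(): [92]
pushright(77): [92, 77]
pushright(85): [92, 77, 85]
popleft(): [77, 85]
pushleft(38): [38, 77, 85]
popright(): [38, 77]
popright(): [38]
popleft(): []

Answer: empty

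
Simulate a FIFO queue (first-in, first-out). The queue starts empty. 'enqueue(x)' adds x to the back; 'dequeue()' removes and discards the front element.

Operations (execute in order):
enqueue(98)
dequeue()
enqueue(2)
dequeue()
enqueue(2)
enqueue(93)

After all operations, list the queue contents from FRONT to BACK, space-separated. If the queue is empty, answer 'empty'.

enqueue(98): [98]
dequeue(): []
enqueue(2): [2]
dequeue(): []
enqueue(2): [2]
enqueue(93): [2, 93]

Answer: 2 93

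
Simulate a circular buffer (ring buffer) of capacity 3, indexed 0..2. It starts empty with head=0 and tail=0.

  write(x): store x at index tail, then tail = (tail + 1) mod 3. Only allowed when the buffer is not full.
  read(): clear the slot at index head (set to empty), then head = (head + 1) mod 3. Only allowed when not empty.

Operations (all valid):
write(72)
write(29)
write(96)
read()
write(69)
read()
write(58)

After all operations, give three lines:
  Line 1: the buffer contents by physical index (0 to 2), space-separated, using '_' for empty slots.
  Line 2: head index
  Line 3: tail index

Answer: 69 58 96
2
2

Derivation:
write(72): buf=[72 _ _], head=0, tail=1, size=1
write(29): buf=[72 29 _], head=0, tail=2, size=2
write(96): buf=[72 29 96], head=0, tail=0, size=3
read(): buf=[_ 29 96], head=1, tail=0, size=2
write(69): buf=[69 29 96], head=1, tail=1, size=3
read(): buf=[69 _ 96], head=2, tail=1, size=2
write(58): buf=[69 58 96], head=2, tail=2, size=3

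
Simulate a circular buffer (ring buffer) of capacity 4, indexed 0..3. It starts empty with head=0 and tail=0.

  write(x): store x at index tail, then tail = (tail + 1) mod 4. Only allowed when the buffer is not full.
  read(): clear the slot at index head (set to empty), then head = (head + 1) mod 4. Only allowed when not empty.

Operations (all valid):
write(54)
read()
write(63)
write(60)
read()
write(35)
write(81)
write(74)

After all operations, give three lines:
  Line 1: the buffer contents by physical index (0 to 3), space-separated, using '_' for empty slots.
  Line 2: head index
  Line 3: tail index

write(54): buf=[54 _ _ _], head=0, tail=1, size=1
read(): buf=[_ _ _ _], head=1, tail=1, size=0
write(63): buf=[_ 63 _ _], head=1, tail=2, size=1
write(60): buf=[_ 63 60 _], head=1, tail=3, size=2
read(): buf=[_ _ 60 _], head=2, tail=3, size=1
write(35): buf=[_ _ 60 35], head=2, tail=0, size=2
write(81): buf=[81 _ 60 35], head=2, tail=1, size=3
write(74): buf=[81 74 60 35], head=2, tail=2, size=4

Answer: 81 74 60 35
2
2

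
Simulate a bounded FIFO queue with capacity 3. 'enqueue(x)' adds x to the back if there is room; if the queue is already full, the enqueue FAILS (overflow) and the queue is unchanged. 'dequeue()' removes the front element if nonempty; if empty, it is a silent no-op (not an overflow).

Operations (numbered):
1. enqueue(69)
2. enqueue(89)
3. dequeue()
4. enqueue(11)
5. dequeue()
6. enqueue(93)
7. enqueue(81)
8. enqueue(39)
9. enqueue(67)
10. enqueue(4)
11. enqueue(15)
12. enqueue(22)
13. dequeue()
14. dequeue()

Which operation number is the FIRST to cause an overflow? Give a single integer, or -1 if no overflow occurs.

Answer: 8

Derivation:
1. enqueue(69): size=1
2. enqueue(89): size=2
3. dequeue(): size=1
4. enqueue(11): size=2
5. dequeue(): size=1
6. enqueue(93): size=2
7. enqueue(81): size=3
8. enqueue(39): size=3=cap → OVERFLOW (fail)
9. enqueue(67): size=3=cap → OVERFLOW (fail)
10. enqueue(4): size=3=cap → OVERFLOW (fail)
11. enqueue(15): size=3=cap → OVERFLOW (fail)
12. enqueue(22): size=3=cap → OVERFLOW (fail)
13. dequeue(): size=2
14. dequeue(): size=1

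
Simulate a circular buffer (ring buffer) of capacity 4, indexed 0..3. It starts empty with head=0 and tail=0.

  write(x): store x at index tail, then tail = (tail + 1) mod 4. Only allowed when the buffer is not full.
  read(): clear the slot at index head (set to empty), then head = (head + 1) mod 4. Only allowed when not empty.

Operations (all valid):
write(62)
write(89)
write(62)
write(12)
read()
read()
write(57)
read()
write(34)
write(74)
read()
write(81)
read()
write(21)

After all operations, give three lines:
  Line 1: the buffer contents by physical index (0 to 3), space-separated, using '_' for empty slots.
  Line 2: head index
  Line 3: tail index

Answer: 21 34 74 81
1
1

Derivation:
write(62): buf=[62 _ _ _], head=0, tail=1, size=1
write(89): buf=[62 89 _ _], head=0, tail=2, size=2
write(62): buf=[62 89 62 _], head=0, tail=3, size=3
write(12): buf=[62 89 62 12], head=0, tail=0, size=4
read(): buf=[_ 89 62 12], head=1, tail=0, size=3
read(): buf=[_ _ 62 12], head=2, tail=0, size=2
write(57): buf=[57 _ 62 12], head=2, tail=1, size=3
read(): buf=[57 _ _ 12], head=3, tail=1, size=2
write(34): buf=[57 34 _ 12], head=3, tail=2, size=3
write(74): buf=[57 34 74 12], head=3, tail=3, size=4
read(): buf=[57 34 74 _], head=0, tail=3, size=3
write(81): buf=[57 34 74 81], head=0, tail=0, size=4
read(): buf=[_ 34 74 81], head=1, tail=0, size=3
write(21): buf=[21 34 74 81], head=1, tail=1, size=4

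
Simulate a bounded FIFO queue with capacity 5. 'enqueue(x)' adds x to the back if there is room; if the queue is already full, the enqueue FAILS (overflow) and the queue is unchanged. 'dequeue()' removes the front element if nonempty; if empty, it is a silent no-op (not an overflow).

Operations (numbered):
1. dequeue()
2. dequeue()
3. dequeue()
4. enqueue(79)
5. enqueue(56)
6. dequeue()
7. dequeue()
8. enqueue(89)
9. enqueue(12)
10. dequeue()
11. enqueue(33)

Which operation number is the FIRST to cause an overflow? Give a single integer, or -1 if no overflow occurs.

1. dequeue(): empty, no-op, size=0
2. dequeue(): empty, no-op, size=0
3. dequeue(): empty, no-op, size=0
4. enqueue(79): size=1
5. enqueue(56): size=2
6. dequeue(): size=1
7. dequeue(): size=0
8. enqueue(89): size=1
9. enqueue(12): size=2
10. dequeue(): size=1
11. enqueue(33): size=2

Answer: -1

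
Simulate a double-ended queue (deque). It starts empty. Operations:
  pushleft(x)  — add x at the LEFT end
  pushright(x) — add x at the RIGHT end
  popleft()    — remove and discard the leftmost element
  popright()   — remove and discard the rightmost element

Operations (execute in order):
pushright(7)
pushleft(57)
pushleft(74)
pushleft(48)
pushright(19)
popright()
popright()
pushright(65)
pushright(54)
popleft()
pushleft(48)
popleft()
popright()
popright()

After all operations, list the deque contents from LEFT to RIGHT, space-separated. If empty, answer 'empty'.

pushright(7): [7]
pushleft(57): [57, 7]
pushleft(74): [74, 57, 7]
pushleft(48): [48, 74, 57, 7]
pushright(19): [48, 74, 57, 7, 19]
popright(): [48, 74, 57, 7]
popright(): [48, 74, 57]
pushright(65): [48, 74, 57, 65]
pushright(54): [48, 74, 57, 65, 54]
popleft(): [74, 57, 65, 54]
pushleft(48): [48, 74, 57, 65, 54]
popleft(): [74, 57, 65, 54]
popright(): [74, 57, 65]
popright(): [74, 57]

Answer: 74 57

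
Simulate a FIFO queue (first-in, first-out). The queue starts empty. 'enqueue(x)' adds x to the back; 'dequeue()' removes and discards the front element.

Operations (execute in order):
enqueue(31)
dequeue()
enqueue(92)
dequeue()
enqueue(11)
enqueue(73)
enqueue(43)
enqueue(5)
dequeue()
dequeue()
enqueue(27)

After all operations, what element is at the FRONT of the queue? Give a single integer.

Answer: 43

Derivation:
enqueue(31): queue = [31]
dequeue(): queue = []
enqueue(92): queue = [92]
dequeue(): queue = []
enqueue(11): queue = [11]
enqueue(73): queue = [11, 73]
enqueue(43): queue = [11, 73, 43]
enqueue(5): queue = [11, 73, 43, 5]
dequeue(): queue = [73, 43, 5]
dequeue(): queue = [43, 5]
enqueue(27): queue = [43, 5, 27]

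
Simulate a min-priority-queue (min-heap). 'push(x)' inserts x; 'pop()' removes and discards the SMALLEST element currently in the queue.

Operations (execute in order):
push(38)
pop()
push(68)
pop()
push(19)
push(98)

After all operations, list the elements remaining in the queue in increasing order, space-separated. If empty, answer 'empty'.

push(38): heap contents = [38]
pop() → 38: heap contents = []
push(68): heap contents = [68]
pop() → 68: heap contents = []
push(19): heap contents = [19]
push(98): heap contents = [19, 98]

Answer: 19 98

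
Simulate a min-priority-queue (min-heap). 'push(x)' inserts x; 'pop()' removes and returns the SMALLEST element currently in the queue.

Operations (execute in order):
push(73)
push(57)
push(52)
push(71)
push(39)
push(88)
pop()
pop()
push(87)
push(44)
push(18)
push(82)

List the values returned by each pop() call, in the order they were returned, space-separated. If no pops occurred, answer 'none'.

push(73): heap contents = [73]
push(57): heap contents = [57, 73]
push(52): heap contents = [52, 57, 73]
push(71): heap contents = [52, 57, 71, 73]
push(39): heap contents = [39, 52, 57, 71, 73]
push(88): heap contents = [39, 52, 57, 71, 73, 88]
pop() → 39: heap contents = [52, 57, 71, 73, 88]
pop() → 52: heap contents = [57, 71, 73, 88]
push(87): heap contents = [57, 71, 73, 87, 88]
push(44): heap contents = [44, 57, 71, 73, 87, 88]
push(18): heap contents = [18, 44, 57, 71, 73, 87, 88]
push(82): heap contents = [18, 44, 57, 71, 73, 82, 87, 88]

Answer: 39 52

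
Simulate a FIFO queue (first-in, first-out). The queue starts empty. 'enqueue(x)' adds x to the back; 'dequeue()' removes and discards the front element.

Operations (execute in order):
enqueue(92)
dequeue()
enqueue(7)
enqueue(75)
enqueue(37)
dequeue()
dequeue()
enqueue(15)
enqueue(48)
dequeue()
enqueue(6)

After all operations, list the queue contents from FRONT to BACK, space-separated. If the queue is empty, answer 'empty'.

enqueue(92): [92]
dequeue(): []
enqueue(7): [7]
enqueue(75): [7, 75]
enqueue(37): [7, 75, 37]
dequeue(): [75, 37]
dequeue(): [37]
enqueue(15): [37, 15]
enqueue(48): [37, 15, 48]
dequeue(): [15, 48]
enqueue(6): [15, 48, 6]

Answer: 15 48 6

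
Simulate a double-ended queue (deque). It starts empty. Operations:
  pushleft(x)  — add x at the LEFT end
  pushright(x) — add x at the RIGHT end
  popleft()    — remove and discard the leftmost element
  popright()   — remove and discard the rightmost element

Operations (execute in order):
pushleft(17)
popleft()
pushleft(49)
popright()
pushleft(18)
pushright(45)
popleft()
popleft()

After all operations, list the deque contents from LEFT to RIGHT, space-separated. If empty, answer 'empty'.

Answer: empty

Derivation:
pushleft(17): [17]
popleft(): []
pushleft(49): [49]
popright(): []
pushleft(18): [18]
pushright(45): [18, 45]
popleft(): [45]
popleft(): []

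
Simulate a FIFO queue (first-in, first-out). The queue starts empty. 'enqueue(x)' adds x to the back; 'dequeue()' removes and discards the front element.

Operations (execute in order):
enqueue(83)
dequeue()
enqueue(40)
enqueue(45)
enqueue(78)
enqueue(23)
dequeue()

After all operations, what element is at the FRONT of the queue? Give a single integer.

Answer: 45

Derivation:
enqueue(83): queue = [83]
dequeue(): queue = []
enqueue(40): queue = [40]
enqueue(45): queue = [40, 45]
enqueue(78): queue = [40, 45, 78]
enqueue(23): queue = [40, 45, 78, 23]
dequeue(): queue = [45, 78, 23]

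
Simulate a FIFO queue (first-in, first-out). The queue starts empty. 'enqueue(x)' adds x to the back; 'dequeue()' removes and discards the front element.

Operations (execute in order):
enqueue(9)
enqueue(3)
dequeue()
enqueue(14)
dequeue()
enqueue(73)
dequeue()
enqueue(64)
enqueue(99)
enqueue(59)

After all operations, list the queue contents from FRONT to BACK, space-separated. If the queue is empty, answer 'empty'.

Answer: 73 64 99 59

Derivation:
enqueue(9): [9]
enqueue(3): [9, 3]
dequeue(): [3]
enqueue(14): [3, 14]
dequeue(): [14]
enqueue(73): [14, 73]
dequeue(): [73]
enqueue(64): [73, 64]
enqueue(99): [73, 64, 99]
enqueue(59): [73, 64, 99, 59]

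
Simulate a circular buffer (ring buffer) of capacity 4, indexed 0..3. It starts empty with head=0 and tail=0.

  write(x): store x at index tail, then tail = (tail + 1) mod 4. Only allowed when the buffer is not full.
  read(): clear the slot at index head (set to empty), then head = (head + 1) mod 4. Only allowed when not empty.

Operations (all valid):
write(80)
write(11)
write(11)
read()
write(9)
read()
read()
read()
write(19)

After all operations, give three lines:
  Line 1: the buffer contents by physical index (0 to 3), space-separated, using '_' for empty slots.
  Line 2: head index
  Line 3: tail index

Answer: 19 _ _ _
0
1

Derivation:
write(80): buf=[80 _ _ _], head=0, tail=1, size=1
write(11): buf=[80 11 _ _], head=0, tail=2, size=2
write(11): buf=[80 11 11 _], head=0, tail=3, size=3
read(): buf=[_ 11 11 _], head=1, tail=3, size=2
write(9): buf=[_ 11 11 9], head=1, tail=0, size=3
read(): buf=[_ _ 11 9], head=2, tail=0, size=2
read(): buf=[_ _ _ 9], head=3, tail=0, size=1
read(): buf=[_ _ _ _], head=0, tail=0, size=0
write(19): buf=[19 _ _ _], head=0, tail=1, size=1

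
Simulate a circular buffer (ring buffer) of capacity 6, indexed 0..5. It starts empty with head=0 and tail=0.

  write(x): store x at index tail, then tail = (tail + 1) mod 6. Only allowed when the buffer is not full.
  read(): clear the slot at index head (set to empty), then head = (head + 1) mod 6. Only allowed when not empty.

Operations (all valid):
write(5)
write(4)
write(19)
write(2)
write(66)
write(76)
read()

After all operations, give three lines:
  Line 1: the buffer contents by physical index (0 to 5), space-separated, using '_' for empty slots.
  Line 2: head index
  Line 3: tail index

Answer: _ 4 19 2 66 76
1
0

Derivation:
write(5): buf=[5 _ _ _ _ _], head=0, tail=1, size=1
write(4): buf=[5 4 _ _ _ _], head=0, tail=2, size=2
write(19): buf=[5 4 19 _ _ _], head=0, tail=3, size=3
write(2): buf=[5 4 19 2 _ _], head=0, tail=4, size=4
write(66): buf=[5 4 19 2 66 _], head=0, tail=5, size=5
write(76): buf=[5 4 19 2 66 76], head=0, tail=0, size=6
read(): buf=[_ 4 19 2 66 76], head=1, tail=0, size=5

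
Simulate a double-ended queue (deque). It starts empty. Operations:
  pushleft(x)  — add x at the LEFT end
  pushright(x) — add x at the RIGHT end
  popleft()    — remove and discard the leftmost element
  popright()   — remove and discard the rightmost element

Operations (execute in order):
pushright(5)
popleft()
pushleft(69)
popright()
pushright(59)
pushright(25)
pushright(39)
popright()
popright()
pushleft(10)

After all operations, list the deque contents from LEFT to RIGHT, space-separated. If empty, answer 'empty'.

pushright(5): [5]
popleft(): []
pushleft(69): [69]
popright(): []
pushright(59): [59]
pushright(25): [59, 25]
pushright(39): [59, 25, 39]
popright(): [59, 25]
popright(): [59]
pushleft(10): [10, 59]

Answer: 10 59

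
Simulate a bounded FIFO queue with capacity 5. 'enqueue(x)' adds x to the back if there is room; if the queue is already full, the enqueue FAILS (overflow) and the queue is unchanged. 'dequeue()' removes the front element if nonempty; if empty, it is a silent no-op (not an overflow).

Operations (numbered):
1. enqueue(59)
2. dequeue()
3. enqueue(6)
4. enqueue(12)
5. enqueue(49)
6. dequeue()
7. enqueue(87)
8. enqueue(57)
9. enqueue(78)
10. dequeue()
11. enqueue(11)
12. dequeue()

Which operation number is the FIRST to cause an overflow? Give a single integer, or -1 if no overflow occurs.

1. enqueue(59): size=1
2. dequeue(): size=0
3. enqueue(6): size=1
4. enqueue(12): size=2
5. enqueue(49): size=3
6. dequeue(): size=2
7. enqueue(87): size=3
8. enqueue(57): size=4
9. enqueue(78): size=5
10. dequeue(): size=4
11. enqueue(11): size=5
12. dequeue(): size=4

Answer: -1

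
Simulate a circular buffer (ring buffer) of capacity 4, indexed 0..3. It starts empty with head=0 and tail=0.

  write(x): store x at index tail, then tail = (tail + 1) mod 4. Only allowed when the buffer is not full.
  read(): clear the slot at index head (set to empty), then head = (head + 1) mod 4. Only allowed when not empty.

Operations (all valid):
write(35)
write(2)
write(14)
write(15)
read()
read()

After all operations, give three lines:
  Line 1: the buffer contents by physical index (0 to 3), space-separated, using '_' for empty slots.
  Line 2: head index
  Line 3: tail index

Answer: _ _ 14 15
2
0

Derivation:
write(35): buf=[35 _ _ _], head=0, tail=1, size=1
write(2): buf=[35 2 _ _], head=0, tail=2, size=2
write(14): buf=[35 2 14 _], head=0, tail=3, size=3
write(15): buf=[35 2 14 15], head=0, tail=0, size=4
read(): buf=[_ 2 14 15], head=1, tail=0, size=3
read(): buf=[_ _ 14 15], head=2, tail=0, size=2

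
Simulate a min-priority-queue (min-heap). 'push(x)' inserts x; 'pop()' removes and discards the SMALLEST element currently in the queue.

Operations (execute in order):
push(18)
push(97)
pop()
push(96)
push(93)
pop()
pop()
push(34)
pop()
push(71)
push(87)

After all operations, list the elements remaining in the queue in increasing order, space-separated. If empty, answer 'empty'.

push(18): heap contents = [18]
push(97): heap contents = [18, 97]
pop() → 18: heap contents = [97]
push(96): heap contents = [96, 97]
push(93): heap contents = [93, 96, 97]
pop() → 93: heap contents = [96, 97]
pop() → 96: heap contents = [97]
push(34): heap contents = [34, 97]
pop() → 34: heap contents = [97]
push(71): heap contents = [71, 97]
push(87): heap contents = [71, 87, 97]

Answer: 71 87 97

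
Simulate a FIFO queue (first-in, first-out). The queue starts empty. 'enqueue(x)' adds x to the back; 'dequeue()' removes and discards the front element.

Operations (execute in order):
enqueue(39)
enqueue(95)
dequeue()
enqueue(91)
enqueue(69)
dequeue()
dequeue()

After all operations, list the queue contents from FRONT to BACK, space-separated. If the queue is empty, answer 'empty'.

Answer: 69

Derivation:
enqueue(39): [39]
enqueue(95): [39, 95]
dequeue(): [95]
enqueue(91): [95, 91]
enqueue(69): [95, 91, 69]
dequeue(): [91, 69]
dequeue(): [69]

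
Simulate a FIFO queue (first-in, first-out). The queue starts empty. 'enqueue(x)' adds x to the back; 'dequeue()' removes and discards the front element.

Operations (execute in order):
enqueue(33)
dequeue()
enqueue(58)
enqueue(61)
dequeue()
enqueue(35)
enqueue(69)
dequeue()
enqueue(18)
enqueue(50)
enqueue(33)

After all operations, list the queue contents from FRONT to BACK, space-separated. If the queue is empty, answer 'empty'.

enqueue(33): [33]
dequeue(): []
enqueue(58): [58]
enqueue(61): [58, 61]
dequeue(): [61]
enqueue(35): [61, 35]
enqueue(69): [61, 35, 69]
dequeue(): [35, 69]
enqueue(18): [35, 69, 18]
enqueue(50): [35, 69, 18, 50]
enqueue(33): [35, 69, 18, 50, 33]

Answer: 35 69 18 50 33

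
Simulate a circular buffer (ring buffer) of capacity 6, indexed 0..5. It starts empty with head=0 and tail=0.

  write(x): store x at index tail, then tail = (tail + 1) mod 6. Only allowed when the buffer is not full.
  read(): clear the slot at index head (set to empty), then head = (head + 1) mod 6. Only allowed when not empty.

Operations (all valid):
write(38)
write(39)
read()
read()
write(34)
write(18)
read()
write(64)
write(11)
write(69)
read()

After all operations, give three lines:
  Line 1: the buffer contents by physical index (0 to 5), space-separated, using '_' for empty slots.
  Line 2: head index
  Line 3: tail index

write(38): buf=[38 _ _ _ _ _], head=0, tail=1, size=1
write(39): buf=[38 39 _ _ _ _], head=0, tail=2, size=2
read(): buf=[_ 39 _ _ _ _], head=1, tail=2, size=1
read(): buf=[_ _ _ _ _ _], head=2, tail=2, size=0
write(34): buf=[_ _ 34 _ _ _], head=2, tail=3, size=1
write(18): buf=[_ _ 34 18 _ _], head=2, tail=4, size=2
read(): buf=[_ _ _ 18 _ _], head=3, tail=4, size=1
write(64): buf=[_ _ _ 18 64 _], head=3, tail=5, size=2
write(11): buf=[_ _ _ 18 64 11], head=3, tail=0, size=3
write(69): buf=[69 _ _ 18 64 11], head=3, tail=1, size=4
read(): buf=[69 _ _ _ 64 11], head=4, tail=1, size=3

Answer: 69 _ _ _ 64 11
4
1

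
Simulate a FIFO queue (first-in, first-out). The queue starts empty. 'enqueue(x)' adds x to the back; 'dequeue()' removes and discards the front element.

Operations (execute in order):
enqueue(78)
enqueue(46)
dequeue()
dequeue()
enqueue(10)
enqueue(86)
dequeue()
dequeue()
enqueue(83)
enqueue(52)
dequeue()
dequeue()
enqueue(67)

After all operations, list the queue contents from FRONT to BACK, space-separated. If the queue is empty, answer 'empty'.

enqueue(78): [78]
enqueue(46): [78, 46]
dequeue(): [46]
dequeue(): []
enqueue(10): [10]
enqueue(86): [10, 86]
dequeue(): [86]
dequeue(): []
enqueue(83): [83]
enqueue(52): [83, 52]
dequeue(): [52]
dequeue(): []
enqueue(67): [67]

Answer: 67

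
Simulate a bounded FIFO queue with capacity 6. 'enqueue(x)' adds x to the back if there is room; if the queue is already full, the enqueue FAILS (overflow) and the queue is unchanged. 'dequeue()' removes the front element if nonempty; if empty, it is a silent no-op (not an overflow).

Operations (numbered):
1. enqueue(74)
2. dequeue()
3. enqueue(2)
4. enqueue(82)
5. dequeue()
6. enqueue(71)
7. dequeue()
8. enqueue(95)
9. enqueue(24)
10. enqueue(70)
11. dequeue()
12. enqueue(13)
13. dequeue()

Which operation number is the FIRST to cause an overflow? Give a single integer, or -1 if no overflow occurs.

Answer: -1

Derivation:
1. enqueue(74): size=1
2. dequeue(): size=0
3. enqueue(2): size=1
4. enqueue(82): size=2
5. dequeue(): size=1
6. enqueue(71): size=2
7. dequeue(): size=1
8. enqueue(95): size=2
9. enqueue(24): size=3
10. enqueue(70): size=4
11. dequeue(): size=3
12. enqueue(13): size=4
13. dequeue(): size=3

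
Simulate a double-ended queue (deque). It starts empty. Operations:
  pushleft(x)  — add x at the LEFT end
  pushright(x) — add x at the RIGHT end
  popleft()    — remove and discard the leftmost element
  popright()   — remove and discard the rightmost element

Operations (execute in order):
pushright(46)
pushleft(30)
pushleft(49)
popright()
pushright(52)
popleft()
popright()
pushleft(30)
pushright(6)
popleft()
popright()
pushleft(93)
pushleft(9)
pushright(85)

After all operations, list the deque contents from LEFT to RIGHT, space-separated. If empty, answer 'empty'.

Answer: 9 93 30 85

Derivation:
pushright(46): [46]
pushleft(30): [30, 46]
pushleft(49): [49, 30, 46]
popright(): [49, 30]
pushright(52): [49, 30, 52]
popleft(): [30, 52]
popright(): [30]
pushleft(30): [30, 30]
pushright(6): [30, 30, 6]
popleft(): [30, 6]
popright(): [30]
pushleft(93): [93, 30]
pushleft(9): [9, 93, 30]
pushright(85): [9, 93, 30, 85]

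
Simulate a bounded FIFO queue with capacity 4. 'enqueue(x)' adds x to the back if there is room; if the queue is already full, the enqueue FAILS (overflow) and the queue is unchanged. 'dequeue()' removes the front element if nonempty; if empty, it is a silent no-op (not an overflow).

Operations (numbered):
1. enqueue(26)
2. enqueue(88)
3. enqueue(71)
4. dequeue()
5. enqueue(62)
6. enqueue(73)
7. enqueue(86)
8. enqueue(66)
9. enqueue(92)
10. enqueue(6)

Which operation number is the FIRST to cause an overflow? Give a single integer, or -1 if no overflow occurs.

1. enqueue(26): size=1
2. enqueue(88): size=2
3. enqueue(71): size=3
4. dequeue(): size=2
5. enqueue(62): size=3
6. enqueue(73): size=4
7. enqueue(86): size=4=cap → OVERFLOW (fail)
8. enqueue(66): size=4=cap → OVERFLOW (fail)
9. enqueue(92): size=4=cap → OVERFLOW (fail)
10. enqueue(6): size=4=cap → OVERFLOW (fail)

Answer: 7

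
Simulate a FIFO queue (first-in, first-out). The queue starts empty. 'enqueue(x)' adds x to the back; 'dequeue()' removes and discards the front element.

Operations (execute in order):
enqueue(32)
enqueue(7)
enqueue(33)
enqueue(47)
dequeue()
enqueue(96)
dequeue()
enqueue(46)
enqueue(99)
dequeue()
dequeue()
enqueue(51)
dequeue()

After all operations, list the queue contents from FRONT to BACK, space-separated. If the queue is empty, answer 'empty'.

Answer: 46 99 51

Derivation:
enqueue(32): [32]
enqueue(7): [32, 7]
enqueue(33): [32, 7, 33]
enqueue(47): [32, 7, 33, 47]
dequeue(): [7, 33, 47]
enqueue(96): [7, 33, 47, 96]
dequeue(): [33, 47, 96]
enqueue(46): [33, 47, 96, 46]
enqueue(99): [33, 47, 96, 46, 99]
dequeue(): [47, 96, 46, 99]
dequeue(): [96, 46, 99]
enqueue(51): [96, 46, 99, 51]
dequeue(): [46, 99, 51]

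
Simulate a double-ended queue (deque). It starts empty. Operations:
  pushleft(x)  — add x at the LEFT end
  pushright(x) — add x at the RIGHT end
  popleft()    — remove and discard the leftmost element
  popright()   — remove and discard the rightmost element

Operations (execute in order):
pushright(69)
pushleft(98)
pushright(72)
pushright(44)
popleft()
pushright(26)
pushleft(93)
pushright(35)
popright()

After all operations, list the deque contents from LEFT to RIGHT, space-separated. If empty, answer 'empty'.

pushright(69): [69]
pushleft(98): [98, 69]
pushright(72): [98, 69, 72]
pushright(44): [98, 69, 72, 44]
popleft(): [69, 72, 44]
pushright(26): [69, 72, 44, 26]
pushleft(93): [93, 69, 72, 44, 26]
pushright(35): [93, 69, 72, 44, 26, 35]
popright(): [93, 69, 72, 44, 26]

Answer: 93 69 72 44 26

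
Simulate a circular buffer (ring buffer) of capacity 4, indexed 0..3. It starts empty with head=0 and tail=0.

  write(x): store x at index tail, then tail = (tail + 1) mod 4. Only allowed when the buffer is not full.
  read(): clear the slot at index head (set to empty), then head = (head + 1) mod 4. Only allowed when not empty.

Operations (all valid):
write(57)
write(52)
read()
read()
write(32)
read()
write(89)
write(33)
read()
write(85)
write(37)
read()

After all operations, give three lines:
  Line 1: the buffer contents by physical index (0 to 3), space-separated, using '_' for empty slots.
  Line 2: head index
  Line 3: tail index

write(57): buf=[57 _ _ _], head=0, tail=1, size=1
write(52): buf=[57 52 _ _], head=0, tail=2, size=2
read(): buf=[_ 52 _ _], head=1, tail=2, size=1
read(): buf=[_ _ _ _], head=2, tail=2, size=0
write(32): buf=[_ _ 32 _], head=2, tail=3, size=1
read(): buf=[_ _ _ _], head=3, tail=3, size=0
write(89): buf=[_ _ _ 89], head=3, tail=0, size=1
write(33): buf=[33 _ _ 89], head=3, tail=1, size=2
read(): buf=[33 _ _ _], head=0, tail=1, size=1
write(85): buf=[33 85 _ _], head=0, tail=2, size=2
write(37): buf=[33 85 37 _], head=0, tail=3, size=3
read(): buf=[_ 85 37 _], head=1, tail=3, size=2

Answer: _ 85 37 _
1
3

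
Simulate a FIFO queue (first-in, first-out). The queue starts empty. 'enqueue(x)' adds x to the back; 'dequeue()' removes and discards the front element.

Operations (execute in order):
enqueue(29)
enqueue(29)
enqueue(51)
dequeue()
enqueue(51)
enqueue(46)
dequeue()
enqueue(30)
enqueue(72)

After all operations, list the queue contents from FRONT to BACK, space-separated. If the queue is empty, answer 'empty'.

Answer: 51 51 46 30 72

Derivation:
enqueue(29): [29]
enqueue(29): [29, 29]
enqueue(51): [29, 29, 51]
dequeue(): [29, 51]
enqueue(51): [29, 51, 51]
enqueue(46): [29, 51, 51, 46]
dequeue(): [51, 51, 46]
enqueue(30): [51, 51, 46, 30]
enqueue(72): [51, 51, 46, 30, 72]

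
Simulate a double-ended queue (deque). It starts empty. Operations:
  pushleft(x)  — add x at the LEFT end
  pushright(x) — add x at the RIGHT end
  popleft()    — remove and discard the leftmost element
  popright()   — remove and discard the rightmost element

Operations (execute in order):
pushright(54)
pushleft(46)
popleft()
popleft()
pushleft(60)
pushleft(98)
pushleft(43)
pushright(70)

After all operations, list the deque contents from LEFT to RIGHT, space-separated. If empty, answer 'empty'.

pushright(54): [54]
pushleft(46): [46, 54]
popleft(): [54]
popleft(): []
pushleft(60): [60]
pushleft(98): [98, 60]
pushleft(43): [43, 98, 60]
pushright(70): [43, 98, 60, 70]

Answer: 43 98 60 70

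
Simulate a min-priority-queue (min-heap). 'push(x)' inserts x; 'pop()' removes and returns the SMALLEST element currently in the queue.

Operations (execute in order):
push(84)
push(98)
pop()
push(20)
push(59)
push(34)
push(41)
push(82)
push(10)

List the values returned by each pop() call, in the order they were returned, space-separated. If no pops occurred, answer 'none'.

Answer: 84

Derivation:
push(84): heap contents = [84]
push(98): heap contents = [84, 98]
pop() → 84: heap contents = [98]
push(20): heap contents = [20, 98]
push(59): heap contents = [20, 59, 98]
push(34): heap contents = [20, 34, 59, 98]
push(41): heap contents = [20, 34, 41, 59, 98]
push(82): heap contents = [20, 34, 41, 59, 82, 98]
push(10): heap contents = [10, 20, 34, 41, 59, 82, 98]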